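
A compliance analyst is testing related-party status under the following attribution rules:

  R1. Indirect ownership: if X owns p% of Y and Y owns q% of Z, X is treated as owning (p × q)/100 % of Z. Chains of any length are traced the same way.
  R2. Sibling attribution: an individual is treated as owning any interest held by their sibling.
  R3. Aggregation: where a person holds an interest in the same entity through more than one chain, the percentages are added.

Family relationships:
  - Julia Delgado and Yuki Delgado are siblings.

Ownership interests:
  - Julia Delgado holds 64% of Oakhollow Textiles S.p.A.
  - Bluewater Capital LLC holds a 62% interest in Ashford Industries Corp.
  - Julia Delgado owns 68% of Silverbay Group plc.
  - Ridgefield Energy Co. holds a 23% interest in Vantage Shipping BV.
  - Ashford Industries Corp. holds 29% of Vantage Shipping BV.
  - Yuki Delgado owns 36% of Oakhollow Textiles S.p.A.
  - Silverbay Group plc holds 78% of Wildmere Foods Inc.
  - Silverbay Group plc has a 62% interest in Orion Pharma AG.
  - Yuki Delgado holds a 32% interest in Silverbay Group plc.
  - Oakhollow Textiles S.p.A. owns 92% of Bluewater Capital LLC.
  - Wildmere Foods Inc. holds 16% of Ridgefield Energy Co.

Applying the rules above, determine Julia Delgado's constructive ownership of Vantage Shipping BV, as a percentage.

19.412%

By sibling attribution (R2), Julia Delgado is treated as also owning Yuki Delgado's interest in Oakhollow Textiles S.p.A, giving 64% + 36% = 100%.
By sibling attribution (R2), Julia Delgado is treated as also owning Yuki Delgado's interest in Silverbay Group plc, giving 68% + 32% = 100%.
Chain via Oakhollow Textiles S.p.A. → Bluewater Capital LLC → Ashford Industries Corp. (R1): 100% × 92% × 62% × 29% = 16.5416% of Vantage Shipping BV.
Chain via Silverbay Group plc → Wildmere Foods Inc. → Ridgefield Energy Co. (R1): 100% × 78% × 16% × 23% = 2.8704% of Vantage Shipping BV.
Aggregating (R3): 16.5416% + 2.8704% = 19.412%.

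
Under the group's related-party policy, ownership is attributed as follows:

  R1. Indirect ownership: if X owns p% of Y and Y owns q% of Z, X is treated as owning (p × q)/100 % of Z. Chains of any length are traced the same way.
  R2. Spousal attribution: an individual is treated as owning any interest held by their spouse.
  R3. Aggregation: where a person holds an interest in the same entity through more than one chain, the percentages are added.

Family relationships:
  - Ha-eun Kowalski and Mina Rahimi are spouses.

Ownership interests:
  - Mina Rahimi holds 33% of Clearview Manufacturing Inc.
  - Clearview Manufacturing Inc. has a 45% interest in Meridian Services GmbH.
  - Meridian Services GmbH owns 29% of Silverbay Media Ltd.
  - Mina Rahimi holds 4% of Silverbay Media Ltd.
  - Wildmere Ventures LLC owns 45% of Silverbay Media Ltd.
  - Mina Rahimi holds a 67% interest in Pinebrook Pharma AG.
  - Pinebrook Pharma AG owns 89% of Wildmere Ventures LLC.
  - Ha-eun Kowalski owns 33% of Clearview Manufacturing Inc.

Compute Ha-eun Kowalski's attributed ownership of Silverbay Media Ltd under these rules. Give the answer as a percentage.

39.4465%

By spousal attribution (R2), Ha-eun Kowalski is treated as also owning Mina Rahimi's interest in Clearview Manufacturing Inc, giving 33% + 33% = 66%.
By spousal attribution (R2), Ha-eun Kowalski is treated as owning Mina Rahimi's 67% interest in Pinebrook Pharma AG.
By spousal attribution (R2), Ha-eun Kowalski is treated as owning Mina Rahimi's 4% interest in Silverbay Media Ltd.
Chain via Clearview Manufacturing Inc. → Meridian Services GmbH (R1): 66% × 45% × 29% = 8.613% of Silverbay Media Ltd.
Chain via Pinebrook Pharma AG → Wildmere Ventures LLC (R1): 67% × 89% × 45% = 26.8335% of Silverbay Media Ltd.
Direct interest in Silverbay Media Ltd: 4%.
Aggregating (R3): 8.613% + 26.8335% + 4% = 39.4465%.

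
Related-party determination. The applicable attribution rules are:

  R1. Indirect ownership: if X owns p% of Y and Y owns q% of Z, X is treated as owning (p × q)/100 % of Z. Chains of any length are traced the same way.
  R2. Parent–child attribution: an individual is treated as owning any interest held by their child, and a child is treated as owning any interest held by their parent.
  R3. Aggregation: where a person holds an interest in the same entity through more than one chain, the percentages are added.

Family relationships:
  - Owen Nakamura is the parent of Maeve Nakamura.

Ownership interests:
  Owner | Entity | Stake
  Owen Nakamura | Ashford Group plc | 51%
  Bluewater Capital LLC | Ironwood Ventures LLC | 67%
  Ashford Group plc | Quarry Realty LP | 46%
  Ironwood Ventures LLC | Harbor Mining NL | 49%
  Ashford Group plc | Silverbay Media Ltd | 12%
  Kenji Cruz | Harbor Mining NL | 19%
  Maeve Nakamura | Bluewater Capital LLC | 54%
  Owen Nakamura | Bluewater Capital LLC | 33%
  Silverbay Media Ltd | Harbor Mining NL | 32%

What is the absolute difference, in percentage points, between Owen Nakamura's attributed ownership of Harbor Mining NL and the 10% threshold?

20.5205

By parent–child attribution (R2), Owen Nakamura is treated as also owning Maeve Nakamura's interest in Bluewater Capital LLC, giving 33% + 54% = 87%.
Chain via Ashford Group plc → Silverbay Media Ltd (R1): 51% × 12% × 32% = 1.9584% of Harbor Mining NL.
Chain via Bluewater Capital LLC → Ironwood Ventures LLC (R1): 87% × 67% × 49% = 28.5621% of Harbor Mining NL.
Aggregating (R3): 1.9584% + 28.5621% = 30.5205%.
30.5205% exceeds the 10% threshold by 20.5205 percentage points.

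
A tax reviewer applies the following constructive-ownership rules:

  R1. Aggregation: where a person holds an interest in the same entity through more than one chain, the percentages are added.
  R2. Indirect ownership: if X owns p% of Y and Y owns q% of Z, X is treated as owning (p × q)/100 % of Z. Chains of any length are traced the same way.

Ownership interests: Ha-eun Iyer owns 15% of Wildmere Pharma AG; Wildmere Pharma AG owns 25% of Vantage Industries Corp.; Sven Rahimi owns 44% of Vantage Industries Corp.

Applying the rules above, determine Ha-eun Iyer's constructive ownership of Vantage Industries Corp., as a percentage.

3.75%

Chain via Wildmere Pharma AG (R2): 15% × 25% = 3.75% of Vantage Industries Corp.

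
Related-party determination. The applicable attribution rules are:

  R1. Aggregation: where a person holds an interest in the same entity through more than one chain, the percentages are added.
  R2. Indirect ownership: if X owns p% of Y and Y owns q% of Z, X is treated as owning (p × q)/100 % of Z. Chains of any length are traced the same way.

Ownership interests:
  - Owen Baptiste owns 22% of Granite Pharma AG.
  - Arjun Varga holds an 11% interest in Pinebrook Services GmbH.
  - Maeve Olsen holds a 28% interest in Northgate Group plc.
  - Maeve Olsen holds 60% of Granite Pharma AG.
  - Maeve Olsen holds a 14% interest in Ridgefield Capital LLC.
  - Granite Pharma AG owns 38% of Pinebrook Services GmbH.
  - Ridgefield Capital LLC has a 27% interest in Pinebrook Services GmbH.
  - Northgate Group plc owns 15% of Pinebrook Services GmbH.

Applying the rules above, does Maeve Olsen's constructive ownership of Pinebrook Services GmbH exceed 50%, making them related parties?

Chain via Northgate Group plc (R2): 28% × 15% = 4.2% of Pinebrook Services GmbH.
Chain via Granite Pharma AG (R2): 60% × 38% = 22.8% of Pinebrook Services GmbH.
Chain via Ridgefield Capital LLC (R2): 14% × 27% = 3.78% of Pinebrook Services GmbH.
Aggregating (R1): 4.2% + 22.8% + 3.78% = 30.78%.
30.78% does not exceed the 50% threshold, so Maeve is not a related party to Pinebrook Services GmbH.

No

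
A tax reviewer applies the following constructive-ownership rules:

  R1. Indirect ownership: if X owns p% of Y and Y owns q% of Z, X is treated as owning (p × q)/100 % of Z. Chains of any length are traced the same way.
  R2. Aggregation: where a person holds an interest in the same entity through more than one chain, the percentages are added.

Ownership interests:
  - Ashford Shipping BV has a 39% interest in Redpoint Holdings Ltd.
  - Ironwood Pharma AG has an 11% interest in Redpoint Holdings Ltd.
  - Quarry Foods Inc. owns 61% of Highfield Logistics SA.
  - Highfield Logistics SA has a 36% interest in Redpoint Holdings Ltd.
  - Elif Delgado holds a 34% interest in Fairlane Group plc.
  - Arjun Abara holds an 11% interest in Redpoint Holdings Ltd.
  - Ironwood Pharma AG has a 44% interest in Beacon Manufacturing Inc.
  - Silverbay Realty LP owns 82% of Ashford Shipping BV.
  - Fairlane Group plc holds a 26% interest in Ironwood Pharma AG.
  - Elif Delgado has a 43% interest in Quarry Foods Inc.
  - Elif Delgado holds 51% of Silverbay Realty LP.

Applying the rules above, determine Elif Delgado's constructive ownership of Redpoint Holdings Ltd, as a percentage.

Chain via Silverbay Realty LP → Ashford Shipping BV (R1): 51% × 82% × 39% = 16.3098% of Redpoint Holdings Ltd.
Chain via Quarry Foods Inc. → Highfield Logistics SA (R1): 43% × 61% × 36% = 9.4428% of Redpoint Holdings Ltd.
Chain via Fairlane Group plc → Ironwood Pharma AG (R1): 34% × 26% × 11% = 0.9724% of Redpoint Holdings Ltd.
Aggregating (R2): 16.3098% + 9.4428% + 0.9724% = 26.725%.

26.725%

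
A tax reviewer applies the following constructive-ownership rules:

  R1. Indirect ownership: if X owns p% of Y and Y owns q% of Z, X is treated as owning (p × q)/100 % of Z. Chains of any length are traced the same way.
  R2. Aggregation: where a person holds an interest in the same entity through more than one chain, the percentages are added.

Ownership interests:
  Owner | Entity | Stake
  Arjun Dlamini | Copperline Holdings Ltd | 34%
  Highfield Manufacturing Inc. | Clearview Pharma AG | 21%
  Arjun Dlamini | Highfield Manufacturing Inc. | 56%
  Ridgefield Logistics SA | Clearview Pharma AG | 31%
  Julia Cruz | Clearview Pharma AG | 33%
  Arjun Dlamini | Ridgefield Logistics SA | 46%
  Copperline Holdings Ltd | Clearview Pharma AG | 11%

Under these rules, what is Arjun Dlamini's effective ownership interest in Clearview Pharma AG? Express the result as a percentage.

Chain via Ridgefield Logistics SA (R1): 46% × 31% = 14.26% of Clearview Pharma AG.
Chain via Copperline Holdings Ltd (R1): 34% × 11% = 3.74% of Clearview Pharma AG.
Chain via Highfield Manufacturing Inc. (R1): 56% × 21% = 11.76% of Clearview Pharma AG.
Aggregating (R2): 14.26% + 3.74% + 11.76% = 29.76%.

29.76%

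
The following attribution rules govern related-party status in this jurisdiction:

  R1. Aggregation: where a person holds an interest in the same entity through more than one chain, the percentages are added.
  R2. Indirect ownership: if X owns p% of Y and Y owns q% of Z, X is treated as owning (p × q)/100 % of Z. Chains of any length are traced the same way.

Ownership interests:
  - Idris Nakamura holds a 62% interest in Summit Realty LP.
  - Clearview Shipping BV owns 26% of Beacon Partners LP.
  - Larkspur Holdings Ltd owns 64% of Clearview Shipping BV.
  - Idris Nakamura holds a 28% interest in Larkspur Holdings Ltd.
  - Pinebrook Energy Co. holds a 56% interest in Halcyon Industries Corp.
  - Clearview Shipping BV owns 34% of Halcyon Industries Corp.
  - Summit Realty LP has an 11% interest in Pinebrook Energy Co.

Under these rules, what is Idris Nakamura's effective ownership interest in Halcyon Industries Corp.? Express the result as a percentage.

9.912%

Chain via Larkspur Holdings Ltd → Clearview Shipping BV (R2): 28% × 64% × 34% = 6.0928% of Halcyon Industries Corp.
Chain via Summit Realty LP → Pinebrook Energy Co. (R2): 62% × 11% × 56% = 3.8192% of Halcyon Industries Corp.
Aggregating (R1): 6.0928% + 3.8192% = 9.912%.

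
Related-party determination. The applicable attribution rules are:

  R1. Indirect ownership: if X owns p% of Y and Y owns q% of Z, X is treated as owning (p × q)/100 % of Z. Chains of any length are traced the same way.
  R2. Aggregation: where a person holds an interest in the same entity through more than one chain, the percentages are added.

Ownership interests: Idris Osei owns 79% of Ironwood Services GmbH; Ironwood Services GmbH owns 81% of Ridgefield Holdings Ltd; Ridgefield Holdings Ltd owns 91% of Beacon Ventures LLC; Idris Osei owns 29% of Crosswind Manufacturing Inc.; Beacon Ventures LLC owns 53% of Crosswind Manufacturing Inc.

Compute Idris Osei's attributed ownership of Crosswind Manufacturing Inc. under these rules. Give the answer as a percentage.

Chain via Ironwood Services GmbH → Ridgefield Holdings Ltd → Beacon Ventures LLC (R1): 79% × 81% × 91% × 53% = 30.862377% of Crosswind Manufacturing Inc.
Direct interest in Crosswind Manufacturing Inc: 29%.
Aggregating (R2): 30.862377% + 29% = 59.862377%.

59.862377%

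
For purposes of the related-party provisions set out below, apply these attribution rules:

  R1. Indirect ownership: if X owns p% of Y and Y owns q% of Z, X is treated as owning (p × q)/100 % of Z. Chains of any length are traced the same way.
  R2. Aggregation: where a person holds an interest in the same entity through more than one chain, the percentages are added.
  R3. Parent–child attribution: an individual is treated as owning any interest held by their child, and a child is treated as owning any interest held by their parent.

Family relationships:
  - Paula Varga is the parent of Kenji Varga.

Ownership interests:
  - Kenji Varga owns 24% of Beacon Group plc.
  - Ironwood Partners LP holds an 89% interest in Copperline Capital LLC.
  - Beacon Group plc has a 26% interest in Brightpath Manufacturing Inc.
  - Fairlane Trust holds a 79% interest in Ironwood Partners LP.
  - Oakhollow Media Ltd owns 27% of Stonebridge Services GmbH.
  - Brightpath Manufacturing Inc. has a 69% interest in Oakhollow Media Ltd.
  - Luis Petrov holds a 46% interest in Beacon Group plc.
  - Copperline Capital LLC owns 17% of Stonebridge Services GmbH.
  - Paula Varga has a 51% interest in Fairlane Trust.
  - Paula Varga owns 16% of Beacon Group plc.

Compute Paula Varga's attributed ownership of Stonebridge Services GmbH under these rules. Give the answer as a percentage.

8.033397%

By parent–child attribution (R3), Paula Varga is treated as also owning Kenji Varga's interest in Beacon Group plc, giving 16% + 24% = 40%.
Chain via Fairlane Trust → Ironwood Partners LP → Copperline Capital LLC (R1): 51% × 79% × 89% × 17% = 6.095877% of Stonebridge Services GmbH.
Chain via Beacon Group plc → Brightpath Manufacturing Inc. → Oakhollow Media Ltd (R1): 40% × 26% × 69% × 27% = 1.93752% of Stonebridge Services GmbH.
Aggregating (R2): 6.095877% + 1.93752% = 8.033397%.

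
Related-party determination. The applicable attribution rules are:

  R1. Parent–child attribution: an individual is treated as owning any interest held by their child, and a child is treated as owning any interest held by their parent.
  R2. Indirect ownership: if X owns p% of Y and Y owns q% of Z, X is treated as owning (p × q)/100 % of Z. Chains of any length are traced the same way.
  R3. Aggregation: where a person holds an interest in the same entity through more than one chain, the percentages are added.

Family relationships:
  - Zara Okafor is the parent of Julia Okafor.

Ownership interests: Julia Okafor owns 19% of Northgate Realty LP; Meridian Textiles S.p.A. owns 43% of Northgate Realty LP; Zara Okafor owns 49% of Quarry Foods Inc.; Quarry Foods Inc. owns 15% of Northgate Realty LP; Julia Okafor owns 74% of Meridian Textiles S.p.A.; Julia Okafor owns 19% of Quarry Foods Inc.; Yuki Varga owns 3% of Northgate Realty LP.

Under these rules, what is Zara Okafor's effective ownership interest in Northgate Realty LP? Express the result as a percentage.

By parent–child attribution (R1), Zara Okafor is treated as also owning Julia Okafor's interest in Quarry Foods Inc, giving 49% + 19% = 68%.
By parent–child attribution (R1), Zara Okafor is treated as owning Julia Okafor's 74% interest in Meridian Textiles S.p.A.
By parent–child attribution (R1), Zara Okafor is treated as owning Julia Okafor's 19% interest in Northgate Realty LP.
Chain via Quarry Foods Inc. (R2): 68% × 15% = 10.2% of Northgate Realty LP.
Chain via Meridian Textiles S.p.A. (R2): 74% × 43% = 31.82% of Northgate Realty LP.
Direct interest in Northgate Realty LP: 19%.
Aggregating (R3): 10.2% + 31.82% + 19% = 61.02%.

61.02%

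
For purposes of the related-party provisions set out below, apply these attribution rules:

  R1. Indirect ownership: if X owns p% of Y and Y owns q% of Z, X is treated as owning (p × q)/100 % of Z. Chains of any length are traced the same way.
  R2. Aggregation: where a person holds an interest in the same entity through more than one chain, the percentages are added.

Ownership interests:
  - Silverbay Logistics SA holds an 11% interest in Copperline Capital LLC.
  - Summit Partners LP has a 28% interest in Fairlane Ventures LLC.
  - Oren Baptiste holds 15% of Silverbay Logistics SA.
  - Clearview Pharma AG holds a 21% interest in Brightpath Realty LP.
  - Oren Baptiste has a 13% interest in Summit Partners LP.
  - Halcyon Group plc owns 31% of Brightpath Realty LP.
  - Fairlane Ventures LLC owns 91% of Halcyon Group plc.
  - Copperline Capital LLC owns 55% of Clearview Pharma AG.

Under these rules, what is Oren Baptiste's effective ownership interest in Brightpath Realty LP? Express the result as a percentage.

Chain via Summit Partners LP → Fairlane Ventures LLC → Halcyon Group plc (R1): 13% × 28% × 91% × 31% = 1.026844% of Brightpath Realty LP.
Chain via Silverbay Logistics SA → Copperline Capital LLC → Clearview Pharma AG (R1): 15% × 11% × 55% × 21% = 0.190575% of Brightpath Realty LP.
Aggregating (R2): 1.026844% + 0.190575% = 1.217419%.

1.217419%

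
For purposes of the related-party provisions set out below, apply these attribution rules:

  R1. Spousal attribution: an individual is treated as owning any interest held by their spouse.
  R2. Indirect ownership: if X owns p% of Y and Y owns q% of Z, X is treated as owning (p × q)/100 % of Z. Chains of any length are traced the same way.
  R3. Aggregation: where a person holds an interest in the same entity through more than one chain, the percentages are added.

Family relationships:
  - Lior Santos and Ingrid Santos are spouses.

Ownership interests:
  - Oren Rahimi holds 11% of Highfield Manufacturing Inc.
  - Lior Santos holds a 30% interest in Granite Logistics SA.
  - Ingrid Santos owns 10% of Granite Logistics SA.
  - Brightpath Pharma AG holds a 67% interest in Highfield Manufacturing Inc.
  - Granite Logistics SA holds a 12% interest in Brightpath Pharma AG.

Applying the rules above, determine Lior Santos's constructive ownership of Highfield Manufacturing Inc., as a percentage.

By spousal attribution (R1), Lior Santos is treated as also owning Ingrid Santos's interest in Granite Logistics SA, giving 30% + 10% = 40%.
Chain via Granite Logistics SA → Brightpath Pharma AG (R2): 40% × 12% × 67% = 3.216% of Highfield Manufacturing Inc.

3.216%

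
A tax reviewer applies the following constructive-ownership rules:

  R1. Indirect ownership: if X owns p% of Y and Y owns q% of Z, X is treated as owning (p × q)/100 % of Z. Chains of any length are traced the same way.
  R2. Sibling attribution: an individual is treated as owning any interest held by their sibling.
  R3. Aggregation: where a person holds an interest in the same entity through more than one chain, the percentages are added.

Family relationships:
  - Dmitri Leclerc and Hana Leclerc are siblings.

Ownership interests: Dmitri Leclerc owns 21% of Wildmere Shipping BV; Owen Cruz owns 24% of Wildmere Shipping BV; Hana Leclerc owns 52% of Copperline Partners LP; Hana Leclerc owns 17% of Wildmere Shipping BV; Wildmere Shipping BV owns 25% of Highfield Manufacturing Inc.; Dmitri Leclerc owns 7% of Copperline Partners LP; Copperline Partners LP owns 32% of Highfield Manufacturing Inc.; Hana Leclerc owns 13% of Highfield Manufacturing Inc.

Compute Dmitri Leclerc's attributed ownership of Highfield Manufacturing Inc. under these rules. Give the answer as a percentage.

By sibling attribution (R2), Dmitri Leclerc is treated as also owning Hana Leclerc's interest in Wildmere Shipping BV, giving 21% + 17% = 38%.
By sibling attribution (R2), Dmitri Leclerc is treated as also owning Hana Leclerc's interest in Copperline Partners LP, giving 7% + 52% = 59%.
By sibling attribution (R2), Dmitri Leclerc is treated as owning Hana Leclerc's 13% interest in Highfield Manufacturing Inc.
Chain via Wildmere Shipping BV (R1): 38% × 25% = 9.5% of Highfield Manufacturing Inc.
Chain via Copperline Partners LP (R1): 59% × 32% = 18.88% of Highfield Manufacturing Inc.
Direct interest in Highfield Manufacturing Inc: 13%.
Aggregating (R3): 9.5% + 18.88% + 13% = 41.38%.

41.38%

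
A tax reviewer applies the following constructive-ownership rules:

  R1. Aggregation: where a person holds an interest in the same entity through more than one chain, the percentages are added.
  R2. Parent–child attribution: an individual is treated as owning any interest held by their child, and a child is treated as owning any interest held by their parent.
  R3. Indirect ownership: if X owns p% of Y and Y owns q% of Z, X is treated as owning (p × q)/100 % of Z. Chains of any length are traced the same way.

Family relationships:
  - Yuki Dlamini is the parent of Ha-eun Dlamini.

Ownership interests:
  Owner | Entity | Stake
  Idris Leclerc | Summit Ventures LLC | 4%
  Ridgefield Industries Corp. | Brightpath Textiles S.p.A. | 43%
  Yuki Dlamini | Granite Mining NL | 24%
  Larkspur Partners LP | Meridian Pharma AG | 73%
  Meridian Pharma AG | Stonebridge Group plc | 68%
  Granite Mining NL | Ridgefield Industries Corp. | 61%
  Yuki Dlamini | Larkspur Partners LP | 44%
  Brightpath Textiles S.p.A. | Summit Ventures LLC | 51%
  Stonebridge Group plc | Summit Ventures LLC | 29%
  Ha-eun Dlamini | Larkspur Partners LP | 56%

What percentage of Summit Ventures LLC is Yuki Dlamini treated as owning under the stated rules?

By parent–child attribution (R2), Yuki Dlamini is treated as also owning Ha-eun Dlamini's interest in Larkspur Partners LP, giving 44% + 56% = 100%.
Chain via Larkspur Partners LP → Meridian Pharma AG → Stonebridge Group plc (R3): 100% × 73% × 68% × 29% = 14.3956% of Summit Ventures LLC.
Chain via Granite Mining NL → Ridgefield Industries Corp. → Brightpath Textiles S.p.A. (R3): 24% × 61% × 43% × 51% = 3.210552% of Summit Ventures LLC.
Aggregating (R1): 14.3956% + 3.210552% = 17.606152%.

17.606152%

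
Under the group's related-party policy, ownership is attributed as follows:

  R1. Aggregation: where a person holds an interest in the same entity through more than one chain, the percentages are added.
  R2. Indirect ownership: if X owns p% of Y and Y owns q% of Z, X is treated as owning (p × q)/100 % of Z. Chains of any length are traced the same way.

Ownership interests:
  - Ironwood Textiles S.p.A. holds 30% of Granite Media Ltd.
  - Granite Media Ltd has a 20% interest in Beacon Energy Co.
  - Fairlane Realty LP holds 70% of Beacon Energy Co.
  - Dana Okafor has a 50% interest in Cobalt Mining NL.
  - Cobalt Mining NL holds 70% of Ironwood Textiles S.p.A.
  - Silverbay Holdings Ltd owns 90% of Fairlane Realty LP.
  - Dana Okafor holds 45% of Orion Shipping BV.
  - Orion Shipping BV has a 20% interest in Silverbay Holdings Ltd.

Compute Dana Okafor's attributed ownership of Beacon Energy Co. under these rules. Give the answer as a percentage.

7.77%

Chain via Orion Shipping BV → Silverbay Holdings Ltd → Fairlane Realty LP (R2): 45% × 20% × 90% × 70% = 5.67% of Beacon Energy Co.
Chain via Cobalt Mining NL → Ironwood Textiles S.p.A. → Granite Media Ltd (R2): 50% × 70% × 30% × 20% = 2.1% of Beacon Energy Co.
Aggregating (R1): 5.67% + 2.1% = 7.77%.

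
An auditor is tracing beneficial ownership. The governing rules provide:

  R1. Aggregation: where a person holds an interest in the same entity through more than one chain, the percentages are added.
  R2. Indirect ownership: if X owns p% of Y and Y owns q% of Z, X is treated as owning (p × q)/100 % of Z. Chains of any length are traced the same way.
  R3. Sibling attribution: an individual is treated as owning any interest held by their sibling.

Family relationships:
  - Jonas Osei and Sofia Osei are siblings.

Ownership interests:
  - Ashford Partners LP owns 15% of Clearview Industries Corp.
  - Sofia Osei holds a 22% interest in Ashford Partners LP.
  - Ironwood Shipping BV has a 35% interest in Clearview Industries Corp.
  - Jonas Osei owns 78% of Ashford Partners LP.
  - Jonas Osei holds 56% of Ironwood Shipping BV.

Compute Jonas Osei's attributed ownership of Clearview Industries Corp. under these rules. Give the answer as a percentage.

34.6%

By sibling attribution (R3), Jonas Osei is treated as also owning Sofia Osei's interest in Ashford Partners LP, giving 78% + 22% = 100%.
Chain via Ashford Partners LP (R2): 100% × 15% = 15% of Clearview Industries Corp.
Chain via Ironwood Shipping BV (R2): 56% × 35% = 19.6% of Clearview Industries Corp.
Aggregating (R1): 15% + 19.6% = 34.6%.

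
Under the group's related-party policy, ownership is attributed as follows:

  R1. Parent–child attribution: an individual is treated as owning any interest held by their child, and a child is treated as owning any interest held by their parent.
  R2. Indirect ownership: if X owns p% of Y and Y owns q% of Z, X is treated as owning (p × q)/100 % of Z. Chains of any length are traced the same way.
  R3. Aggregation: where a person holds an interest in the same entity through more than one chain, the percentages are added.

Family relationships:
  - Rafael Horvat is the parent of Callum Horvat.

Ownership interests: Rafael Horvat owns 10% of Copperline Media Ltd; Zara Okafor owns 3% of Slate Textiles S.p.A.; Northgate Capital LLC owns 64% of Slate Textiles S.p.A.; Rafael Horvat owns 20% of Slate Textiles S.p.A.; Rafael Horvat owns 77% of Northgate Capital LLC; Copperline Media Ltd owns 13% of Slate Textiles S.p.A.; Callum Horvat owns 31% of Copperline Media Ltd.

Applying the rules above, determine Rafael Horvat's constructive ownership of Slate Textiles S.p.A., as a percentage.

74.61%

By parent–child attribution (R1), Rafael Horvat is treated as also owning Callum Horvat's interest in Copperline Media Ltd, giving 10% + 31% = 41%.
Chain via Copperline Media Ltd (R2): 41% × 13% = 5.33% of Slate Textiles S.p.A.
Chain via Northgate Capital LLC (R2): 77% × 64% = 49.28% of Slate Textiles S.p.A.
Direct interest in Slate Textiles S.p.A: 20%.
Aggregating (R3): 5.33% + 49.28% + 20% = 74.61%.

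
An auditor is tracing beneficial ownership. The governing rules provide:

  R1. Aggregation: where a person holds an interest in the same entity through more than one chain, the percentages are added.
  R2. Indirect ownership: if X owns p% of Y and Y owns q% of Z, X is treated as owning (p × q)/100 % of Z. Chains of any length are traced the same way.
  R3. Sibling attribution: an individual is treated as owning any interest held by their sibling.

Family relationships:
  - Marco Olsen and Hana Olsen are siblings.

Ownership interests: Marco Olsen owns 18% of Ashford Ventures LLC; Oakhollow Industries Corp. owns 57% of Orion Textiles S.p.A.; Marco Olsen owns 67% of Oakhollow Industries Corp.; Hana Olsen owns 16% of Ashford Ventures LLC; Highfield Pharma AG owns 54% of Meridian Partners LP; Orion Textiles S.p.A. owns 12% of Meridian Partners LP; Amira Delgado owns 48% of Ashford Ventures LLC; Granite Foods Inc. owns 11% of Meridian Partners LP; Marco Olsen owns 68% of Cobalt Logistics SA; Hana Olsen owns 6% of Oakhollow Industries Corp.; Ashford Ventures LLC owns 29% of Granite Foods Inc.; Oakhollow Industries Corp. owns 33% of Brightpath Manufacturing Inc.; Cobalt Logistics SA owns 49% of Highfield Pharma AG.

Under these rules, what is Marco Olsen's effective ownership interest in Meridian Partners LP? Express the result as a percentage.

By sibling attribution (R3), Marco Olsen is treated as also owning Hana Olsen's interest in Ashford Ventures LLC, giving 18% + 16% = 34%.
By sibling attribution (R3), Marco Olsen is treated as also owning Hana Olsen's interest in Oakhollow Industries Corp, giving 67% + 6% = 73%.
Chain via Ashford Ventures LLC → Granite Foods Inc. (R2): 34% × 29% × 11% = 1.0846% of Meridian Partners LP.
Chain via Oakhollow Industries Corp. → Orion Textiles S.p.A. (R2): 73% × 57% × 12% = 4.9932% of Meridian Partners LP.
Chain via Cobalt Logistics SA → Highfield Pharma AG (R2): 68% × 49% × 54% = 17.9928% of Meridian Partners LP.
Aggregating (R1): 1.0846% + 4.9932% + 17.9928% = 24.0706%.

24.0706%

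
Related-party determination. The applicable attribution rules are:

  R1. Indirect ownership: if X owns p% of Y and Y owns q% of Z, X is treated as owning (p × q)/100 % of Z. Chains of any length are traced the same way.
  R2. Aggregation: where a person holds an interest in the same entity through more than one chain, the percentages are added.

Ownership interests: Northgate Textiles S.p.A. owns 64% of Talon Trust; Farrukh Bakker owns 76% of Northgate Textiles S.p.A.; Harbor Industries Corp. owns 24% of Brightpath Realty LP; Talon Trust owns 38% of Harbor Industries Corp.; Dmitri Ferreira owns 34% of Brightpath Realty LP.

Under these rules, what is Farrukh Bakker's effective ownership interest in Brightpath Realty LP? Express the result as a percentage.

4.435968%

Chain via Northgate Textiles S.p.A. → Talon Trust → Harbor Industries Corp. (R1): 76% × 64% × 38% × 24% = 4.435968% of Brightpath Realty LP.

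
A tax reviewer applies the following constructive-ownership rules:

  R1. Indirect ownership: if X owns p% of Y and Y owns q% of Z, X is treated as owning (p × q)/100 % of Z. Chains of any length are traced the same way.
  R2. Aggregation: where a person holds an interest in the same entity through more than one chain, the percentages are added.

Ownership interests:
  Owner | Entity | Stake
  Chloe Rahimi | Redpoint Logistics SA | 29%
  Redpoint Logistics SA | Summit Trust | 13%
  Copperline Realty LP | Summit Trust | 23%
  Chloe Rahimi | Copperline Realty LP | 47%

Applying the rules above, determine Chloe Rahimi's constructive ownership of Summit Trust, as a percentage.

14.58%

Chain via Redpoint Logistics SA (R1): 29% × 13% = 3.77% of Summit Trust.
Chain via Copperline Realty LP (R1): 47% × 23% = 10.81% of Summit Trust.
Aggregating (R2): 3.77% + 10.81% = 14.58%.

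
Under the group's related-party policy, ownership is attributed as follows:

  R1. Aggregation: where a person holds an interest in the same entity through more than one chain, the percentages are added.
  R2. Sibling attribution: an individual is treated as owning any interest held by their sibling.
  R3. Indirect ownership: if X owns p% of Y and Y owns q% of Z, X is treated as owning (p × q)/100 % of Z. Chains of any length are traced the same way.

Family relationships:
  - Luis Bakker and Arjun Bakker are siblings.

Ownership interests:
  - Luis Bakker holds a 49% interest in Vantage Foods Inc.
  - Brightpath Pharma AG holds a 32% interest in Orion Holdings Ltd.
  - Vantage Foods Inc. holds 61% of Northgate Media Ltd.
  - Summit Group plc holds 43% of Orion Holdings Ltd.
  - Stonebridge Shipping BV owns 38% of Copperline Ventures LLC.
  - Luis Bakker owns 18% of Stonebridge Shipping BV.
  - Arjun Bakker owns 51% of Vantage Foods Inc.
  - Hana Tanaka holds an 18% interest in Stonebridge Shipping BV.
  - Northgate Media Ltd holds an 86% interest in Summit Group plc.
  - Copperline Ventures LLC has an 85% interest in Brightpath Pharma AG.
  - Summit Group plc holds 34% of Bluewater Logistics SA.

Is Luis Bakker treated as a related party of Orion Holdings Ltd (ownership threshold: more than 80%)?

By sibling attribution (R2), Luis Bakker is treated as also owning Arjun Bakker's interest in Vantage Foods Inc, giving 49% + 51% = 100%.
Chain via Stonebridge Shipping BV → Copperline Ventures LLC → Brightpath Pharma AG (R3): 18% × 38% × 85% × 32% = 1.86048% of Orion Holdings Ltd.
Chain via Vantage Foods Inc. → Northgate Media Ltd → Summit Group plc (R3): 100% × 61% × 86% × 43% = 22.5578% of Orion Holdings Ltd.
Aggregating (R1): 1.86048% + 22.5578% = 24.41828%.
24.41828% does not exceed the 80% threshold, so Luis is not a related party to Orion Holdings Ltd.

No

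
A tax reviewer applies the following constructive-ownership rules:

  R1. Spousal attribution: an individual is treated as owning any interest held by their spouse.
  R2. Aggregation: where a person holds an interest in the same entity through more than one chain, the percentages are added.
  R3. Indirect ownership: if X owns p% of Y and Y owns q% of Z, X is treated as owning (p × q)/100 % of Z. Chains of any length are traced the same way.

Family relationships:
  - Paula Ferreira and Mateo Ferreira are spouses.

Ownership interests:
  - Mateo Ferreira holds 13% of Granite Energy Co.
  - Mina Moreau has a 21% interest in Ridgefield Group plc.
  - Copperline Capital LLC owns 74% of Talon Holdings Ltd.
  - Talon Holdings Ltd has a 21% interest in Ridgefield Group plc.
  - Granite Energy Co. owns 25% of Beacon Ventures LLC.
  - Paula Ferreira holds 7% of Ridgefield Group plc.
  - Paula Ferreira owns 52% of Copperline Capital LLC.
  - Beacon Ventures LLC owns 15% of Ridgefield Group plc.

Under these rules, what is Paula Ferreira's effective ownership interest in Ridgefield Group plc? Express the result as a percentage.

15.5683%

By spousal attribution (R1), Paula Ferreira is treated as owning Mateo Ferreira's 13% interest in Granite Energy Co.
Chain via Copperline Capital LLC → Talon Holdings Ltd (R3): 52% × 74% × 21% = 8.0808% of Ridgefield Group plc.
Direct interest in Ridgefield Group plc: 7%.
Chain via Granite Energy Co. → Beacon Ventures LLC (R3): 13% × 25% × 15% = 0.4875% of Ridgefield Group plc.
Aggregating (R2): 8.0808% + 7% + 0.4875% = 15.5683%.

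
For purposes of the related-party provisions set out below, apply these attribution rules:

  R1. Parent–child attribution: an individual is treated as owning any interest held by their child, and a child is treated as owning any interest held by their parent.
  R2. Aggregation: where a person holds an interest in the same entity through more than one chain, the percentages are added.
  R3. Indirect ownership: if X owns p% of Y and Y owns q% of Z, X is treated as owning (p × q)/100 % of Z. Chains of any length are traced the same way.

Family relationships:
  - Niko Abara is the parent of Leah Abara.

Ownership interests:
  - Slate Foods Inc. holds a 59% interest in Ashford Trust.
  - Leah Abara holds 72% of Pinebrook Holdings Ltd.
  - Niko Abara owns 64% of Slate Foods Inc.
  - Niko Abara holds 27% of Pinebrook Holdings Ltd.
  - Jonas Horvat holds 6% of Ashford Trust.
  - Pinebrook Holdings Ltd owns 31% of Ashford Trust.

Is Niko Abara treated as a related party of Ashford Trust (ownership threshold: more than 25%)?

By parent–child attribution (R1), Niko Abara is treated as also owning Leah Abara's interest in Pinebrook Holdings Ltd, giving 27% + 72% = 99%.
Chain via Slate Foods Inc. (R3): 64% × 59% = 37.76% of Ashford Trust.
Chain via Pinebrook Holdings Ltd (R3): 99% × 31% = 30.69% of Ashford Trust.
Aggregating (R2): 37.76% + 30.69% = 68.45%.
68.45% exceeds the 25% threshold, so Niko is a related party to Ashford Trust.

Yes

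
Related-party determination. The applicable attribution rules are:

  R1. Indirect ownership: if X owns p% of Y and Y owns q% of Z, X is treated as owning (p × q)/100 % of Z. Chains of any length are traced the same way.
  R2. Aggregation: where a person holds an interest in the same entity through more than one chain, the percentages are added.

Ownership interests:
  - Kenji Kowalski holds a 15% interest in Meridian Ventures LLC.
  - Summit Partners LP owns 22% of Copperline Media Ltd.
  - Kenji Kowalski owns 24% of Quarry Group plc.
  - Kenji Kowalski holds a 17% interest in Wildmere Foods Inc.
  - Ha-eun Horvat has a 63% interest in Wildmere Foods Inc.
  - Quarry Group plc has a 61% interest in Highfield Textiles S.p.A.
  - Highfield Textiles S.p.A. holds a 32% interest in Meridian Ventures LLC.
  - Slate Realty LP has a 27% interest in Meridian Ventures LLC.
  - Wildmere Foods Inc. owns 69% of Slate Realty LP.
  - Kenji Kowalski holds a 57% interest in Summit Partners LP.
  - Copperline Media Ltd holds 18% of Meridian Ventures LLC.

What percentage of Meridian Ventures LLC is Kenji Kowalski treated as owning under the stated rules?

25.1091%

Chain via Quarry Group plc → Highfield Textiles S.p.A. (R1): 24% × 61% × 32% = 4.6848% of Meridian Ventures LLC.
Chain via Wildmere Foods Inc. → Slate Realty LP (R1): 17% × 69% × 27% = 3.1671% of Meridian Ventures LLC.
Chain via Summit Partners LP → Copperline Media Ltd (R1): 57% × 22% × 18% = 2.2572% of Meridian Ventures LLC.
Direct interest in Meridian Ventures LLC: 15%.
Aggregating (R2): 4.6848% + 3.1671% + 2.2572% + 15% = 25.1091%.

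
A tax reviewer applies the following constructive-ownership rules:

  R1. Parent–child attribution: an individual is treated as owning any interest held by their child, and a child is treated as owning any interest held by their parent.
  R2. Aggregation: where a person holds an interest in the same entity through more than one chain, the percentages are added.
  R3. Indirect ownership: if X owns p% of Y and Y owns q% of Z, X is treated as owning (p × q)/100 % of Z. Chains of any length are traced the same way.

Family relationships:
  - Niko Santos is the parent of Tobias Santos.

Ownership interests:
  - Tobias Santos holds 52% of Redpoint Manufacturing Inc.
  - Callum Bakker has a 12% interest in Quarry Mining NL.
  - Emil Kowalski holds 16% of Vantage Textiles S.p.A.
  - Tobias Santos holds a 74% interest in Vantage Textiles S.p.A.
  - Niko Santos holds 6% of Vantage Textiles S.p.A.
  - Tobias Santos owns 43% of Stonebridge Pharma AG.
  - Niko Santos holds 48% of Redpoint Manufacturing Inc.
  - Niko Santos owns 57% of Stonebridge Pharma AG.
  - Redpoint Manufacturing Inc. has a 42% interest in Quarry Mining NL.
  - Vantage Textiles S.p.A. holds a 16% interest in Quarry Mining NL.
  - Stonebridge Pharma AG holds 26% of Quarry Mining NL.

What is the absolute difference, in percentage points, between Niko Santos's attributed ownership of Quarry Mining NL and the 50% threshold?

30.8

By parent–child attribution (R1), Niko Santos is treated as also owning Tobias Santos's interest in Stonebridge Pharma AG, giving 57% + 43% = 100%.
By parent–child attribution (R1), Niko Santos is treated as also owning Tobias Santos's interest in Redpoint Manufacturing Inc, giving 48% + 52% = 100%.
By parent–child attribution (R1), Niko Santos is treated as also owning Tobias Santos's interest in Vantage Textiles S.p.A, giving 6% + 74% = 80%.
Chain via Stonebridge Pharma AG (R3): 100% × 26% = 26% of Quarry Mining NL.
Chain via Redpoint Manufacturing Inc. (R3): 100% × 42% = 42% of Quarry Mining NL.
Chain via Vantage Textiles S.p.A. (R3): 80% × 16% = 12.8% of Quarry Mining NL.
Aggregating (R2): 26% + 42% + 12.8% = 80.8%.
80.8% exceeds the 50% threshold by 30.8 percentage points.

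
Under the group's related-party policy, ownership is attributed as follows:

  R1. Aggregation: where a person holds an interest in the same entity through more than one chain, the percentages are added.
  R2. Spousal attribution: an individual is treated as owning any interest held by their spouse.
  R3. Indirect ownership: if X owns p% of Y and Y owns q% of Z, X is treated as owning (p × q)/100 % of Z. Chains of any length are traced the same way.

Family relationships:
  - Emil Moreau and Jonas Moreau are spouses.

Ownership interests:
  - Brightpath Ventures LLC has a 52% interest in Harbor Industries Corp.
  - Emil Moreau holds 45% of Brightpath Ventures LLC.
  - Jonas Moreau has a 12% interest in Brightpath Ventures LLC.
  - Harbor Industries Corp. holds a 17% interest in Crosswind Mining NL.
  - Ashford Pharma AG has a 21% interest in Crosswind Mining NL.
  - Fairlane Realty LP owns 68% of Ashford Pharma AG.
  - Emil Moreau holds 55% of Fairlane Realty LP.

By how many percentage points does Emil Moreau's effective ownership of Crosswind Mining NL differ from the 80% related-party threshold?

67.1072

By spousal attribution (R2), Emil Moreau is treated as also owning Jonas Moreau's interest in Brightpath Ventures LLC, giving 45% + 12% = 57%.
Chain via Brightpath Ventures LLC → Harbor Industries Corp. (R3): 57% × 52% × 17% = 5.0388% of Crosswind Mining NL.
Chain via Fairlane Realty LP → Ashford Pharma AG (R3): 55% × 68% × 21% = 7.854% of Crosswind Mining NL.
Aggregating (R1): 5.0388% + 7.854% = 12.8928%.
12.8928% falls short of the 80% threshold by 67.1072 percentage points.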